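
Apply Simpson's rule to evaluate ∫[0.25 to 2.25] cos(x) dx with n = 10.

f(x) = cos(x)
a = 0.25, b = 2.25, n = 10
h = (b - a)/n = 0.200000

Simpson's rule: (h/3)[f(x₀) + 4f(x₁) + 2f(x₂) + ... + f(xₙ)]

x_0 = 0.2500, f(x_0) = 0.968912, coefficient = 1
x_1 = 0.4500, f(x_1) = 0.900447, coefficient = 4
x_2 = 0.6500, f(x_2) = 0.796084, coefficient = 2
x_3 = 0.8500, f(x_3) = 0.659983, coefficient = 4
x_4 = 1.0500, f(x_4) = 0.497571, coefficient = 2
x_5 = 1.2500, f(x_5) = 0.315322, coefficient = 4
x_6 = 1.4500, f(x_6) = 0.120503, coefficient = 2
x_7 = 1.6500, f(x_7) = -0.079121, coefficient = 4
x_8 = 1.8500, f(x_8) = -0.275590, coefficient = 2
x_9 = 2.0500, f(x_9) = -0.461073, coefficient = 4
x_10 = 2.2500, f(x_10) = -0.628174, coefficient = 1

I ≈ (0.200000/3) × 7.960110 = 0.530674
Exact value: 0.530669
Error: 0.000005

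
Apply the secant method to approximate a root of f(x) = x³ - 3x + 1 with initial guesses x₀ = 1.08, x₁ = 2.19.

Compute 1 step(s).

f(x) = x³ - 3x + 1
x₀ = 1.08, x₁ = 2.19

Secant formula: x_{n+1} = x_n - f(x_n)(x_n - x_{n-1})/(f(x_n) - f(x_{n-1}))

Iteration 1:
  f(1.080000) = -0.980288
  f(2.190000) = 4.933459
  x_2 = 2.190000 - 4.933459×(2.190000 - 1.080000)/(4.933459 - (-0.980288))
       = 1.263998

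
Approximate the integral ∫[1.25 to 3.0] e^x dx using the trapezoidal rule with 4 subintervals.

f(x) = e^x
a = 1.25, b = 3.0, n = 4
h = (b - a)/n = 0.437500

Trapezoidal rule: (h/2)[f(x₀) + 2f(x₁) + 2f(x₂) + ... + f(xₙ)]

x_0 = 1.2500, f(x_0) = 3.490343, coefficient = 1
x_1 = 1.6875, f(x_1) = 5.405949, coefficient = 2
x_2 = 2.1250, f(x_2) = 8.372897, coefficient = 2
x_3 = 2.5625, f(x_3) = 12.968197, coefficient = 2
x_4 = 3.0000, f(x_4) = 20.085537, coefficient = 1

I ≈ (0.437500/2) × 77.069967 = 16.859055
Exact value: 16.595194
Error: 0.263861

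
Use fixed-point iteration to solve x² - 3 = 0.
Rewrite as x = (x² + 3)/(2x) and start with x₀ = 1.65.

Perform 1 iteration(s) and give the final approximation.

Equation: x² - 3 = 0
Fixed-point form: x = (x² + 3)/(2x)
x₀ = 1.65

x_1 = g(1.650000) = 1.734091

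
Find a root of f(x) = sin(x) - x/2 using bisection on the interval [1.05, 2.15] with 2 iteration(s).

f(x) = sin(x) - x/2
Initial interval: [1.05, 2.15]

Iteration 1:
  c_1 = (1.050000 + 2.150000)/2 = 1.600000
  f(c_1) = f(1.600000) = 0.199574
  f(a) × f(c) ≥ 0, new interval: [1.600000, 2.150000]
Iteration 2:
  c_2 = (1.600000 + 2.150000)/2 = 1.875000
  f(c_2) = f(1.875000) = 0.016586
  f(a) × f(c) ≥ 0, new interval: [1.875000, 2.150000]

After 2 iteration(s), the approximation is c_2 = 1.875000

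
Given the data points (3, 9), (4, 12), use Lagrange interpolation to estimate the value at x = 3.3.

Lagrange interpolation formula:
P(x) = Σ yᵢ × Lᵢ(x)
where Lᵢ(x) = Π_{j≠i} (x - xⱼ)/(xᵢ - xⱼ)

L_0(3.3) = (3.3 - 4)/(3 - 4) = 0.700000
L_1(3.3) = (3.3 - 3)/(4 - 3) = 0.300000

P(3.3) = 9×L_0(3.3) + 12×L_1(3.3)
P(3.3) = 9.900000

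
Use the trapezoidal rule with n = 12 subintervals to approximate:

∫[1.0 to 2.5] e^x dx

f(x) = e^x
a = 1.0, b = 2.5, n = 12
h = (b - a)/n = 0.125000

Trapezoidal rule: (h/2)[f(x₀) + 2f(x₁) + 2f(x₂) + ... + f(xₙ)]

x_0 = 1.0000, f(x_0) = 2.718282, coefficient = 1
x_1 = 1.1250, f(x_1) = 3.080217, coefficient = 2
x_2 = 1.2500, f(x_2) = 3.490343, coefficient = 2
x_3 = 1.3750, f(x_3) = 3.955077, coefficient = 2
x_4 = 1.5000, f(x_4) = 4.481689, coefficient = 2
x_5 = 1.6250, f(x_5) = 5.078419, coefficient = 2
x_6 = 1.7500, f(x_6) = 5.754603, coefficient = 2
x_7 = 1.8750, f(x_7) = 6.520819, coefficient = 2
x_8 = 2.0000, f(x_8) = 7.389056, coefficient = 2
x_9 = 2.1250, f(x_9) = 8.372897, coefficient = 2
x_10 = 2.2500, f(x_10) = 9.487736, coefficient = 2
x_11 = 2.3750, f(x_11) = 10.751013, coefficient = 2
x_12 = 2.5000, f(x_12) = 12.182494, coefficient = 1

I ≈ (0.125000/2) × 151.624514 = 9.476532
Exact value: 9.464212
Error: 0.012320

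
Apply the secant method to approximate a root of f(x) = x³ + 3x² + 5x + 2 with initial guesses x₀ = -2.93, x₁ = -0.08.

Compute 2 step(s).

f(x) = x³ + 3x² + 5x + 2
x₀ = -2.93, x₁ = -0.08

Secant formula: x_{n+1} = x_n - f(x_n)(x_n - x_{n-1})/(f(x_n) - f(x_{n-1}))

Iteration 1:
  f(-2.930000) = -12.049057
  f(-0.080000) = 1.618688
  x_2 = -0.080000 - 1.618688×(-0.080000 - (-2.930000))/(1.618688 - (-12.049057))
       = -0.417529
Iteration 2:
  f(-0.080000) = 1.618688
  f(-0.417529) = 0.362558
  x_3 = -0.417529 - 0.362558×(-0.417529 - (-0.080000))/(0.362558 - 1.618688)
       = -0.514950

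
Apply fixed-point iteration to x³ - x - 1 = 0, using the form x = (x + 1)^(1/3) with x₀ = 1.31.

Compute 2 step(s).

Equation: x³ - x - 1 = 0
Fixed-point form: x = (x + 1)^(1/3)
x₀ = 1.31

x_1 = g(1.310000) = 1.321916
x_2 = g(1.321916) = 1.324186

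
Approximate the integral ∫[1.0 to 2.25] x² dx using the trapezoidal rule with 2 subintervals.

f(x) = x²
a = 1.0, b = 2.25, n = 2
h = (b - a)/n = 0.625000

Trapezoidal rule: (h/2)[f(x₀) + 2f(x₁) + 2f(x₂) + ... + f(xₙ)]

x_0 = 1.0000, f(x_0) = 1.000000, coefficient = 1
x_1 = 1.6250, f(x_1) = 2.640625, coefficient = 2
x_2 = 2.2500, f(x_2) = 5.062500, coefficient = 1

I ≈ (0.625000/2) × 11.343750 = 3.544922
Exact value: 3.463542
Error: 0.081380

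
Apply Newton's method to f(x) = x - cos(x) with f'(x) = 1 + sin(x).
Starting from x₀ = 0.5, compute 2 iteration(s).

f(x) = x - cos(x)
f'(x) = 1 + sin(x)
x₀ = 0.5

Newton-Raphson formula: x_{n+1} = x_n - f(x_n)/f'(x_n)

Iteration 1:
  f(0.500000) = -0.377583
  f'(0.500000) = 1.479426
  x_1 = 0.500000 - (-0.377583)/1.479426 = 0.755222
Iteration 2:
  f(0.755222) = 0.027103
  f'(0.755222) = 1.685451
  x_2 = 0.755222 - 0.027103/1.685451 = 0.739142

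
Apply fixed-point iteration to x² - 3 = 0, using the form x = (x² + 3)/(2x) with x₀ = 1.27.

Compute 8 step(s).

Equation: x² - 3 = 0
Fixed-point form: x = (x² + 3)/(2x)
x₀ = 1.27

x_1 = g(1.270000) = 1.816102
x_2 = g(1.816102) = 1.733996
x_3 = g(1.733996) = 1.732052
x_4 = g(1.732052) = 1.732051
x_5 = g(1.732051) = 1.732051
x_6 = g(1.732051) = 1.732051
x_7 = g(1.732051) = 1.732051
x_8 = g(1.732051) = 1.732051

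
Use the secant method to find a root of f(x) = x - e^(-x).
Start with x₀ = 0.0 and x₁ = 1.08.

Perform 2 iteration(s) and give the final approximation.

f(x) = x - e^(-x)
x₀ = 0.0, x₁ = 1.08

Secant formula: x_{n+1} = x_n - f(x_n)(x_n - x_{n-1})/(f(x_n) - f(x_{n-1}))

Iteration 1:
  f(0.000000) = -1.000000
  f(1.080000) = 0.740404
  x_2 = 1.080000 - 0.740404×(1.080000 - 0.000000)/(0.740404 - (-1.000000))
       = 0.620545
Iteration 2:
  f(1.080000) = 0.740404
  f(0.620545) = 0.082894
  x_3 = 0.620545 - 0.082894×(0.620545 - 1.080000)/(0.082894 - 0.740404)
       = 0.562621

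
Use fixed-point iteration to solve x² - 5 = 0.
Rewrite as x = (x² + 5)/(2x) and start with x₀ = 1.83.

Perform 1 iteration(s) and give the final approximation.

Equation: x² - 5 = 0
Fixed-point form: x = (x² + 5)/(2x)
x₀ = 1.83

x_1 = g(1.830000) = 2.281120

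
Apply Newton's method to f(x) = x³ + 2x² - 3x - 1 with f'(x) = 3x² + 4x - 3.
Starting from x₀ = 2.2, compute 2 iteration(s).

f(x) = x³ + 2x² - 3x - 1
f'(x) = 3x² + 4x - 3
x₀ = 2.2

Newton-Raphson formula: x_{n+1} = x_n - f(x_n)/f'(x_n)

Iteration 1:
  f(2.200000) = 12.728000
  f'(2.200000) = 20.320000
  x_1 = 2.200000 - 12.728000/20.320000 = 1.573622
Iteration 2:
  f(1.573622) = 3.128445
  f'(1.573622) = 10.723347
  x_2 = 1.573622 - 3.128445/10.723347 = 1.281881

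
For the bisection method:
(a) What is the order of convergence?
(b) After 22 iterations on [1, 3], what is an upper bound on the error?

(a) Bisection has linear (order 1) convergence; the error is halved each step.

(b) Error bound = (b-a)/2^n = (3 - 1)/2^{22}
    = 2/2^{22}

(a) 1 (linear); (b) error ≤ 4.77e-07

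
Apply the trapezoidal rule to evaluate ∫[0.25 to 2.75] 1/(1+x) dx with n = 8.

f(x) = 1/(1+x)
a = 0.25, b = 2.75, n = 8
h = (b - a)/n = 0.312500

Trapezoidal rule: (h/2)[f(x₀) + 2f(x₁) + 2f(x₂) + ... + f(xₙ)]

x_0 = 0.2500, f(x_0) = 0.800000, coefficient = 1
x_1 = 0.5625, f(x_1) = 0.640000, coefficient = 2
x_2 = 0.8750, f(x_2) = 0.533333, coefficient = 2
x_3 = 1.1875, f(x_3) = 0.457143, coefficient = 2
x_4 = 1.5000, f(x_4) = 0.400000, coefficient = 2
x_5 = 1.8125, f(x_5) = 0.355556, coefficient = 2
x_6 = 2.1250, f(x_6) = 0.320000, coefficient = 2
x_7 = 2.4375, f(x_7) = 0.290909, coefficient = 2
x_8 = 2.7500, f(x_8) = 0.266667, coefficient = 1

I ≈ (0.312500/2) × 7.060548 = 1.103211
Exact value: 1.098612
Error: 0.004598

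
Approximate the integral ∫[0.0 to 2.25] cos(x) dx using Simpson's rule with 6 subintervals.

f(x) = cos(x)
a = 0.0, b = 2.25, n = 6
h = (b - a)/n = 0.375000

Simpson's rule: (h/3)[f(x₀) + 4f(x₁) + 2f(x₂) + ... + f(xₙ)]

x_0 = 0.0000, f(x_0) = 1.000000, coefficient = 1
x_1 = 0.3750, f(x_1) = 0.930508, coefficient = 4
x_2 = 0.7500, f(x_2) = 0.731689, coefficient = 2
x_3 = 1.1250, f(x_3) = 0.431177, coefficient = 4
x_4 = 1.5000, f(x_4) = 0.070737, coefficient = 2
x_5 = 1.8750, f(x_5) = -0.299534, coefficient = 4
x_6 = 2.2500, f(x_6) = -0.628174, coefficient = 1

I ≈ (0.375000/3) × 6.225281 = 0.778160
Exact value: 0.778073
Error: 0.000087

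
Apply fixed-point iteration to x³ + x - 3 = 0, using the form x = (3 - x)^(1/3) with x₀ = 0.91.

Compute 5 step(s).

Equation: x³ + x - 3 = 0
Fixed-point form: x = (3 - x)^(1/3)
x₀ = 0.91

x_1 = g(0.910000) = 1.278543
x_2 = g(1.278543) = 1.198483
x_3 = g(1.198483) = 1.216782
x_4 = g(1.216782) = 1.212648
x_5 = g(1.212648) = 1.213584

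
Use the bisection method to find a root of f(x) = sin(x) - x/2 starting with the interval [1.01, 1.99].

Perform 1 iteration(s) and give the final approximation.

f(x) = sin(x) - x/2
Initial interval: [1.01, 1.99]

Iteration 1:
  c_1 = (1.010000 + 1.990000)/2 = 1.500000
  f(c_1) = f(1.500000) = 0.247495
  f(a) × f(c) ≥ 0, new interval: [1.500000, 1.990000]

After 1 iteration(s), the approximation is c_1 = 1.500000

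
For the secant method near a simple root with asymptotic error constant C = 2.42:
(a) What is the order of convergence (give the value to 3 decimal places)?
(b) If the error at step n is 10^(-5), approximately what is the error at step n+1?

(a) Secant method has superlinear convergence with order φ = (1+√5)/2 ≈ 1.618.
    This means |e_{n+1}| ≈ C|e_n|^1.618.

(b) With |e_n| = 10^(-5) and C = 2.42:
    |e_{n+1}| ≈ 2.42 × (10^(-5))^1.618 = 2.42 × 10^(-8.09)

(a) ≈ 1.618 (golden ratio); (b) |e_{n+1}| ≈ 1.966e-08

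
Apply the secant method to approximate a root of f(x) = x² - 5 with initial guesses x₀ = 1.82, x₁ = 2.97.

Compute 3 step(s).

f(x) = x² - 5
x₀ = 1.82, x₁ = 2.97

Secant formula: x_{n+1} = x_n - f(x_n)(x_n - x_{n-1})/(f(x_n) - f(x_{n-1}))

Iteration 1:
  f(1.820000) = -1.687600
  f(2.970000) = 3.820900
  x_2 = 2.970000 - 3.820900×(2.970000 - 1.820000)/(3.820900 - (-1.687600))
       = 2.172317
Iteration 2:
  f(2.970000) = 3.820900
  f(2.172317) = -0.281037
  x_3 = 2.172317 - (-0.281037)×(2.172317 - 2.970000)/(-0.281037 - 3.820900)
       = 2.226969
Iteration 3:
  f(2.172317) = -0.281037
  f(2.226969) = -0.040608
  x_4 = 2.226969 - (-0.040608)×(2.226969 - 2.172317)/(-0.040608 - (-0.281037))
       = 2.236200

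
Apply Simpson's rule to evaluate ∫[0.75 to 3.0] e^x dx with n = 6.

f(x) = e^x
a = 0.75, b = 3.0, n = 6
h = (b - a)/n = 0.375000

Simpson's rule: (h/3)[f(x₀) + 4f(x₁) + 2f(x₂) + ... + f(xₙ)]

x_0 = 0.7500, f(x_0) = 2.117000, coefficient = 1
x_1 = 1.1250, f(x_1) = 3.080217, coefficient = 4
x_2 = 1.5000, f(x_2) = 4.481689, coefficient = 2
x_3 = 1.8750, f(x_3) = 6.520819, coefficient = 4
x_4 = 2.2500, f(x_4) = 9.487736, coefficient = 2
x_5 = 2.6250, f(x_5) = 13.804574, coefficient = 4
x_6 = 3.0000, f(x_6) = 20.085537, coefficient = 1

I ≈ (0.375000/3) × 143.763827 = 17.970478
Exact value: 17.968537
Error: 0.001942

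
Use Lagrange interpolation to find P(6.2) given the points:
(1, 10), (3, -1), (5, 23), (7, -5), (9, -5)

Lagrange interpolation formula:
P(x) = Σ yᵢ × Lᵢ(x)
where Lᵢ(x) = Π_{j≠i} (x - xⱼ)/(xᵢ - xⱼ)

L_0(6.2) = (6.2 - 3)/(1 - 3) × (6.2 - 5)/(1 - 5) × (6.2 - 7)/(1 - 7) × (6.2 - 9)/(1 - 9) = 0.022400
L_1(6.2) = (6.2 - 1)/(3 - 1) × (6.2 - 5)/(3 - 5) × (6.2 - 7)/(3 - 7) × (6.2 - 9)/(3 - 9) = -0.145600
L_2(6.2) = (6.2 - 1)/(5 - 1) × (6.2 - 3)/(5 - 3) × (6.2 - 7)/(5 - 7) × (6.2 - 9)/(5 - 9) = 0.582400
L_3(6.2) = (6.2 - 1)/(7 - 1) × (6.2 - 3)/(7 - 3) × (6.2 - 5)/(7 - 5) × (6.2 - 9)/(7 - 9) = 0.582400
L_4(6.2) = (6.2 - 1)/(9 - 1) × (6.2 - 3)/(9 - 3) × (6.2 - 5)/(9 - 5) × (6.2 - 7)/(9 - 7) = -0.041600

P(6.2) = 10×L_0(6.2) + (-1)×L_1(6.2) + 23×L_2(6.2) + (-5)×L_3(6.2) + (-5)×L_4(6.2)
P(6.2) = 11.060800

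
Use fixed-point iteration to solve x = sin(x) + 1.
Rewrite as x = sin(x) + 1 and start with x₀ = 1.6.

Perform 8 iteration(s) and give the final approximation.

Equation: x = sin(x) + 1
Fixed-point form: x = sin(x) + 1
x₀ = 1.6

x_1 = g(1.600000) = 1.999574
x_2 = g(1.999574) = 1.909475
x_3 = g(1.909475) = 1.943195
x_4 = g(1.943195) = 1.931457
x_5 = g(1.931457) = 1.935664
x_6 = g(1.935664) = 1.934171
x_7 = g(1.934171) = 1.934703
x_8 = g(1.934703) = 1.934514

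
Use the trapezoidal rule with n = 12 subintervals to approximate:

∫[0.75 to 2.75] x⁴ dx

f(x) = x⁴
a = 0.75, b = 2.75, n = 12
h = (b - a)/n = 0.166667

Trapezoidal rule: (h/2)[f(x₀) + 2f(x₁) + 2f(x₂) + ... + f(xₙ)]

x_0 = 0.7500, f(x_0) = 0.316406, coefficient = 1
x_1 = 0.9167, f(x_1) = 0.706067, coefficient = 2
x_2 = 1.0833, f(x_2) = 1.377363, coefficient = 2
x_3 = 1.2500, f(x_3) = 2.441406, coefficient = 2
x_4 = 1.4167, f(x_4) = 4.027826, coefficient = 2
x_5 = 1.5833, f(x_5) = 6.284770, coefficient = 2
x_6 = 1.7500, f(x_6) = 9.378906, coefficient = 2
x_7 = 1.9167, f(x_7) = 13.495419, coefficient = 2
x_8 = 2.0833, f(x_8) = 18.838011, coefficient = 2
x_9 = 2.2500, f(x_9) = 25.628906, coefficient = 2
x_10 = 2.4167, f(x_10) = 34.108845, coefficient = 2
x_11 = 2.5833, f(x_11) = 44.537085, coefficient = 2
x_12 = 2.7500, f(x_12) = 57.191406, coefficient = 1

I ≈ (0.166667/2) × 379.157022 = 31.596418
Exact value: 31.407813
Error: 0.188606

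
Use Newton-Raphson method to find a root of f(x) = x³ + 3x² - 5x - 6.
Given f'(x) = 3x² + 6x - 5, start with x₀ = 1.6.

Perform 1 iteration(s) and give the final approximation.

f(x) = x³ + 3x² - 5x - 6
f'(x) = 3x² + 6x - 5
x₀ = 1.6

Newton-Raphson formula: x_{n+1} = x_n - f(x_n)/f'(x_n)

Iteration 1:
  f(1.600000) = -2.224000
  f'(1.600000) = 12.280000
  x_1 = 1.600000 - (-2.224000)/12.280000 = 1.781107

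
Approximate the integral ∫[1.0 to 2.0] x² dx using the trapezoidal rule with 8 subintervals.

f(x) = x²
a = 1.0, b = 2.0, n = 8
h = (b - a)/n = 0.125000

Trapezoidal rule: (h/2)[f(x₀) + 2f(x₁) + 2f(x₂) + ... + f(xₙ)]

x_0 = 1.0000, f(x_0) = 1.000000, coefficient = 1
x_1 = 1.1250, f(x_1) = 1.265625, coefficient = 2
x_2 = 1.2500, f(x_2) = 1.562500, coefficient = 2
x_3 = 1.3750, f(x_3) = 1.890625, coefficient = 2
x_4 = 1.5000, f(x_4) = 2.250000, coefficient = 2
x_5 = 1.6250, f(x_5) = 2.640625, coefficient = 2
x_6 = 1.7500, f(x_6) = 3.062500, coefficient = 2
x_7 = 1.8750, f(x_7) = 3.515625, coefficient = 2
x_8 = 2.0000, f(x_8) = 4.000000, coefficient = 1

I ≈ (0.125000/2) × 37.375000 = 2.335938
Exact value: 2.333333
Error: 0.002604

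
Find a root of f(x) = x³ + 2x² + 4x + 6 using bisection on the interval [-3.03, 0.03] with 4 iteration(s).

f(x) = x³ + 2x² + 4x + 6
Initial interval: [-3.03, 0.03]

Iteration 1:
  c_1 = (-3.030000 + 0.030000)/2 = -1.500000
  f(c_1) = f(-1.500000) = 1.125000
  f(a) × f(c) < 0, new interval: [-3.030000, -1.500000]
Iteration 2:
  c_2 = (-3.030000 + (-1.500000))/2 = -2.265000
  f(c_2) = f(-2.265000) = -4.419510
  f(a) × f(c) ≥ 0, new interval: [-2.265000, -1.500000]
Iteration 3:
  c_3 = (-2.265000 + (-1.500000))/2 = -1.882500
  f(c_3) = f(-1.882500) = -1.113603
  f(a) × f(c) ≥ 0, new interval: [-1.882500, -1.500000]
Iteration 4:
  c_4 = (-1.882500 + (-1.500000))/2 = -1.691250
  f(c_4) = f(-1.691250) = 0.118126
  f(a) × f(c) < 0, new interval: [-1.882500, -1.691250]

After 4 iteration(s), the approximation is c_4 = -1.691250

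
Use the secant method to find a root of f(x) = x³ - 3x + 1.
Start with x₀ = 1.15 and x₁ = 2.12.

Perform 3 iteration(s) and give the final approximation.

f(x) = x³ - 3x + 1
x₀ = 1.15, x₁ = 2.12

Secant formula: x_{n+1} = x_n - f(x_n)(x_n - x_{n-1})/(f(x_n) - f(x_{n-1}))

Iteration 1:
  f(1.150000) = -0.929125
  f(2.120000) = 4.168128
  x_2 = 2.120000 - 4.168128×(2.120000 - 1.150000)/(4.168128 - (-0.929125))
       = 1.326811
Iteration 2:
  f(2.120000) = 4.168128
  f(1.326811) = -0.644678
  x_3 = 1.326811 - (-0.644678)×(1.326811 - 2.120000)/(-0.644678 - 4.168128)
       = 1.433059
Iteration 3:
  f(1.326811) = -0.644678
  f(1.433059) = -0.356163
  x_4 = 1.433059 - (-0.356163)×(1.433059 - 1.326811)/(-0.356163 - (-0.644678))
       = 1.564219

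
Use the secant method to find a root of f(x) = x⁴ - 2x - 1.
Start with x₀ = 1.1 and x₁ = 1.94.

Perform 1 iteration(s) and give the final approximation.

f(x) = x⁴ - 2x - 1
x₀ = 1.1, x₁ = 1.94

Secant formula: x_{n+1} = x_n - f(x_n)(x_n - x_{n-1})/(f(x_n) - f(x_{n-1}))

Iteration 1:
  f(1.100000) = -1.735900
  f(1.940000) = 9.284685
  x_2 = 1.940000 - 9.284685×(1.940000 - 1.100000)/(9.284685 - (-1.735900))
       = 1.232312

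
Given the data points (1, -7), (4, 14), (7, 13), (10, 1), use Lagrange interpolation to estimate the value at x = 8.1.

Lagrange interpolation formula:
P(x) = Σ yᵢ × Lᵢ(x)
where Lᵢ(x) = Π_{j≠i} (x - xⱼ)/(xᵢ - xⱼ)

L_0(8.1) = (8.1 - 4)/(1 - 4) × (8.1 - 7)/(1 - 7) × (8.1 - 10)/(1 - 10) = 0.052895
L_1(8.1) = (8.1 - 1)/(4 - 1) × (8.1 - 7)/(4 - 7) × (8.1 - 10)/(4 - 10) = -0.274796
L_2(8.1) = (8.1 - 1)/(7 - 1) × (8.1 - 4)/(7 - 4) × (8.1 - 10)/(7 - 10) = 1.024241
L_3(8.1) = (8.1 - 1)/(10 - 1) × (8.1 - 4)/(10 - 4) × (8.1 - 7)/(10 - 7) = 0.197660

P(8.1) = (-7)×L_0(8.1) + 14×L_1(8.1) + 13×L_2(8.1) + 1×L_3(8.1)
P(8.1) = 9.295377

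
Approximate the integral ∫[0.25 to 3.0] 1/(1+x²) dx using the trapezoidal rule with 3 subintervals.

f(x) = 1/(1+x²)
a = 0.25, b = 3.0, n = 3
h = (b - a)/n = 0.916667

Trapezoidal rule: (h/2)[f(x₀) + 2f(x₁) + 2f(x₂) + ... + f(xₙ)]

x_0 = 0.2500, f(x_0) = 0.941176, coefficient = 1
x_1 = 1.1667, f(x_1) = 0.423529, coefficient = 2
x_2 = 2.0833, f(x_2) = 0.187256, coefficient = 2
x_3 = 3.0000, f(x_3) = 0.100000, coefficient = 1

I ≈ (0.916667/2) × 2.262748 = 1.037093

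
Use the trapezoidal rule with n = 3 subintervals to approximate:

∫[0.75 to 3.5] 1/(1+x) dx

f(x) = 1/(1+x)
a = 0.75, b = 3.5, n = 3
h = (b - a)/n = 0.916667

Trapezoidal rule: (h/2)[f(x₀) + 2f(x₁) + 2f(x₂) + ... + f(xₙ)]

x_0 = 0.7500, f(x_0) = 0.571429, coefficient = 1
x_1 = 1.6667, f(x_1) = 0.375000, coefficient = 2
x_2 = 2.5833, f(x_2) = 0.279070, coefficient = 2
x_3 = 3.5000, f(x_3) = 0.222222, coefficient = 1

I ≈ (0.916667/2) × 2.101790 = 0.963321
Exact value: 0.944462
Error: 0.018859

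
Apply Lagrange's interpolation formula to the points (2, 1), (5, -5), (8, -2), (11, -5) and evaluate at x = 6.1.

Lagrange interpolation formula:
P(x) = Σ yᵢ × Lᵢ(x)
where Lᵢ(x) = Π_{j≠i} (x - xⱼ)/(xᵢ - xⱼ)

L_0(6.1) = (6.1 - 5)/(2 - 5) × (6.1 - 8)/(2 - 8) × (6.1 - 11)/(2 - 11) = -0.063216
L_1(6.1) = (6.1 - 2)/(5 - 2) × (6.1 - 8)/(5 - 8) × (6.1 - 11)/(5 - 11) = 0.706870
L_2(6.1) = (6.1 - 2)/(8 - 2) × (6.1 - 5)/(8 - 5) × (6.1 - 11)/(8 - 11) = 0.409241
L_3(6.1) = (6.1 - 2)/(11 - 2) × (6.1 - 5)/(11 - 5) × (6.1 - 8)/(11 - 8) = -0.052895

P(6.1) = 1×L_0(6.1) + (-5)×L_1(6.1) + (-2)×L_2(6.1) + (-5)×L_3(6.1)
P(6.1) = -4.151574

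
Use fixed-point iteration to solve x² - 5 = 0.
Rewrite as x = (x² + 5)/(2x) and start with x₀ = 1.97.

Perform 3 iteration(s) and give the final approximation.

Equation: x² - 5 = 0
Fixed-point form: x = (x² + 5)/(2x)
x₀ = 1.97

x_1 = g(1.970000) = 2.254036
x_2 = g(2.254036) = 2.236140
x_3 = g(2.236140) = 2.236068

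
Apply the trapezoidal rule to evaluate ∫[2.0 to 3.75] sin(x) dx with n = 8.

f(x) = sin(x)
a = 2.0, b = 3.75, n = 8
h = (b - a)/n = 0.218750

Trapezoidal rule: (h/2)[f(x₀) + 2f(x₁) + 2f(x₂) + ... + f(xₙ)]

x_0 = 2.0000, f(x_0) = 0.909297, coefficient = 1
x_1 = 2.2188, f(x_1) = 0.797321, coefficient = 2
x_2 = 2.4375, f(x_2) = 0.647343, coefficient = 2
x_3 = 2.6562, f(x_3) = 0.466511, coefficient = 2
x_4 = 2.8750, f(x_4) = 0.263446, coefficient = 2
x_5 = 3.0938, f(x_5) = 0.047824, coefficient = 2
x_6 = 3.3125, f(x_6) = -0.170077, coefficient = 2
x_7 = 3.5312, f(x_7) = -0.379871, coefficient = 2
x_8 = 3.7500, f(x_8) = -0.571561, coefficient = 1

I ≈ (0.218750/2) × 3.682730 = 0.402799
Exact value: 0.404413
Error: 0.001614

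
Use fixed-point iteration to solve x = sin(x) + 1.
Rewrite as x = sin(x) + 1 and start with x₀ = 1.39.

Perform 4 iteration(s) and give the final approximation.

Equation: x = sin(x) + 1
Fixed-point form: x = sin(x) + 1
x₀ = 1.39

x_1 = g(1.390000) = 1.983701
x_2 = g(1.983701) = 1.915959
x_3 = g(1.915959) = 1.941020
x_4 = g(1.941020) = 1.932246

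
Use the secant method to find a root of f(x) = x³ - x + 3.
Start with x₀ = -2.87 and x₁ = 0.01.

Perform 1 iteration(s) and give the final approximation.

f(x) = x³ - x + 3
x₀ = -2.87, x₁ = 0.01

Secant formula: x_{n+1} = x_n - f(x_n)(x_n - x_{n-1})/(f(x_n) - f(x_{n-1}))

Iteration 1:
  f(-2.870000) = -17.769903
  f(0.010000) = 2.990001
  x_2 = 0.010000 - 2.990001×(0.010000 - (-2.870000))/(2.990001 - (-17.769903))
       = -0.404800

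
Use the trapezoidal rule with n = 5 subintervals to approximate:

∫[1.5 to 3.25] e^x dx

f(x) = e^x
a = 1.5, b = 3.25, n = 5
h = (b - a)/n = 0.350000

Trapezoidal rule: (h/2)[f(x₀) + 2f(x₁) + 2f(x₂) + ... + f(xₙ)]

x_0 = 1.5000, f(x_0) = 4.481689, coefficient = 1
x_1 = 1.8500, f(x_1) = 6.359820, coefficient = 2
x_2 = 2.2000, f(x_2) = 9.025013, coefficient = 2
x_3 = 2.5500, f(x_3) = 12.807104, coefficient = 2
x_4 = 2.9000, f(x_4) = 18.174145, coefficient = 2
x_5 = 3.2500, f(x_5) = 25.790340, coefficient = 1

I ≈ (0.350000/2) × 123.004193 = 21.525734
Exact value: 21.308651
Error: 0.217083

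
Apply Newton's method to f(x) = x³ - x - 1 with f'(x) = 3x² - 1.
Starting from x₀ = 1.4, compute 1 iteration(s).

f(x) = x³ - x - 1
f'(x) = 3x² - 1
x₀ = 1.4

Newton-Raphson formula: x_{n+1} = x_n - f(x_n)/f'(x_n)

Iteration 1:
  f(1.400000) = 0.344000
  f'(1.400000) = 4.880000
  x_1 = 1.400000 - 0.344000/4.880000 = 1.329508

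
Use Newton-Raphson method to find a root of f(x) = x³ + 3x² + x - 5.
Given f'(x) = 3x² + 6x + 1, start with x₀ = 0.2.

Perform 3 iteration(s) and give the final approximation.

f(x) = x³ + 3x² + x - 5
f'(x) = 3x² + 6x + 1
x₀ = 0.2

Newton-Raphson formula: x_{n+1} = x_n - f(x_n)/f'(x_n)

Iteration 1:
  f(0.200000) = -4.672000
  f'(0.200000) = 2.320000
  x_1 = 0.200000 - (-4.672000)/2.320000 = 2.213793
Iteration 2:
  f(2.213793) = 22.765967
  f'(2.213793) = 28.985398
  x_2 = 2.213793 - 22.765967/28.985398 = 1.428364
Iteration 3:
  f(1.428364) = 5.463222
  f'(1.428364) = 15.690859
  x_3 = 1.428364 - 5.463222/15.690859 = 1.080186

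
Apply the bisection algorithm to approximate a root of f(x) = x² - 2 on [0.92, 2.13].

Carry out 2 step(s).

f(x) = x² - 2
Initial interval: [0.92, 2.13]

Iteration 1:
  c_1 = (0.920000 + 2.130000)/2 = 1.525000
  f(c_1) = f(1.525000) = 0.325625
  f(a) × f(c) < 0, new interval: [0.920000, 1.525000]
Iteration 2:
  c_2 = (0.920000 + 1.525000)/2 = 1.222500
  f(c_2) = f(1.222500) = -0.505494
  f(a) × f(c) ≥ 0, new interval: [1.222500, 1.525000]

After 2 iteration(s), the approximation is c_2 = 1.222500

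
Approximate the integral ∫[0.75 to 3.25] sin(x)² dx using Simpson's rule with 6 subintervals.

f(x) = sin(x)²
a = 0.75, b = 3.25, n = 6
h = (b - a)/n = 0.416667

Simpson's rule: (h/3)[f(x₀) + 4f(x₁) + 2f(x₂) + ... + f(xₙ)]

x_0 = 0.7500, f(x_0) = 0.464631, coefficient = 1
x_1 = 1.1667, f(x_1) = 0.845379, coefficient = 4
x_2 = 1.5833, f(x_2) = 0.999843, coefficient = 2
x_3 = 2.0000, f(x_3) = 0.826822, coefficient = 4
x_4 = 2.4167, f(x_4) = 0.439675, coefficient = 2
x_5 = 2.8333, f(x_5) = 0.092052, coefficient = 4
x_6 = 3.2500, f(x_6) = 0.011706, coefficient = 1

I ≈ (0.416667/3) × 10.412384 = 1.446165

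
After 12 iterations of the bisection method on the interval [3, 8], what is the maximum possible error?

Bisection error bound: |error| ≤ (b-a)/2^n
|error| ≤ (8 - 3)/2^12 = 5/2^12
|error| ≤ 0.0012207031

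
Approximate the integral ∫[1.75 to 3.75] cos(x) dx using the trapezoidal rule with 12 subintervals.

f(x) = cos(x)
a = 1.75, b = 3.75, n = 12
h = (b - a)/n = 0.166667

Trapezoidal rule: (h/2)[f(x₀) + 2f(x₁) + 2f(x₂) + ... + f(xₙ)]

x_0 = 1.7500, f(x_0) = -0.178246, coefficient = 1
x_1 = 1.9167, f(x_1) = -0.339016, coefficient = 2
x_2 = 2.0833, f(x_2) = -0.490390, coefficient = 2
x_3 = 2.2500, f(x_3) = -0.628174, coefficient = 2
x_4 = 2.4167, f(x_4) = -0.748549, coefficient = 2
x_5 = 2.5833, f(x_5) = -0.848178, coefficient = 2
x_6 = 2.7500, f(x_6) = -0.924302, coefficient = 2
x_7 = 2.9167, f(x_7) = -0.974811, coefficient = 2
x_8 = 3.0833, f(x_8) = -0.998303, coefficient = 2
x_9 = 3.2500, f(x_9) = -0.994130, coefficient = 2
x_10 = 3.4167, f(x_10) = -0.962405, coefficient = 2
x_11 = 3.5833, f(x_11) = -0.904009, coefficient = 2
x_12 = 3.7500, f(x_12) = -0.820559, coefficient = 1

I ≈ (0.166667/2) × -18.623338 = -1.551945
Exact value: -1.555547
Error: 0.003602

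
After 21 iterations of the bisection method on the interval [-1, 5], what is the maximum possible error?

Bisection error bound: |error| ≤ (b-a)/2^n
|error| ≤ (5 - (-1))/2^21 = 6/2^21
|error| ≤ 0.0000028610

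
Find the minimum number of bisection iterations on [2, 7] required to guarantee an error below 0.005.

We need (b-a)/2^n ≤ 0.005
(7 - 2)/2^n ≤ 0.005
5/2^n ≤ 0.005
2^n ≥ 1000
n ≥ log₂(1000) = 9.97
n ≥ 10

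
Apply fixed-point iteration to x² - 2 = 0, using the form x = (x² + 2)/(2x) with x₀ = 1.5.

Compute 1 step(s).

Equation: x² - 2 = 0
Fixed-point form: x = (x² + 2)/(2x)
x₀ = 1.5

x_1 = g(1.500000) = 1.416667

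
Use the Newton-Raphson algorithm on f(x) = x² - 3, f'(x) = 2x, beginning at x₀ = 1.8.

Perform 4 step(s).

f(x) = x² - 3
f'(x) = 2x
x₀ = 1.8

Newton-Raphson formula: x_{n+1} = x_n - f(x_n)/f'(x_n)

Iteration 1:
  f(1.800000) = 0.240000
  f'(1.800000) = 3.600000
  x_1 = 1.800000 - 0.240000/3.600000 = 1.733333
Iteration 2:
  f(1.733333) = 0.004444
  f'(1.733333) = 3.466667
  x_2 = 1.733333 - 0.004444/3.466667 = 1.732051
Iteration 3:
  f(1.732051) = 0.000002
  f'(1.732051) = 3.464103
  x_3 = 1.732051 - 0.000002/3.464103 = 1.732051
Iteration 4:
  f(1.732051) = 0.000000
  f'(1.732051) = 3.464102
  x_4 = 1.732051 - 0.000000/3.464102 = 1.732051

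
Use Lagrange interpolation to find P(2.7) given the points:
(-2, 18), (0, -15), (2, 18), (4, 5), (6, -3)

Lagrange interpolation formula:
P(x) = Σ yᵢ × Lᵢ(x)
where Lᵢ(x) = Π_{j≠i} (x - xⱼ)/(xᵢ - xⱼ)

L_0(2.7) = (2.7 - 0)/(-2 - 0) × (2.7 - 2)/(-2 - 2) × (2.7 - 4)/(-2 - 4) × (2.7 - 6)/(-2 - 6) = 0.021115
L_1(2.7) = (2.7 - (-2))/(0 - (-2)) × (2.7 - 2)/(0 - 2) × (2.7 - 4)/(0 - 4) × (2.7 - 6)/(0 - 6) = -0.147022
L_2(2.7) = (2.7 - (-2))/(2 - (-2)) × (2.7 - 0)/(2 - 0) × (2.7 - 4)/(2 - 4) × (2.7 - 6)/(2 - 6) = 0.850627
L_3(2.7) = (2.7 - (-2))/(4 - (-2)) × (2.7 - 0)/(4 - 0) × (2.7 - 2)/(4 - 2) × (2.7 - 6)/(4 - 6) = 0.305353
L_4(2.7) = (2.7 - (-2))/(6 - (-2)) × (2.7 - 0)/(6 - 0) × (2.7 - 2)/(6 - 2) × (2.7 - 4)/(6 - 4) = -0.030073

P(2.7) = 18×L_0(2.7) + (-15)×L_1(2.7) + 18×L_2(2.7) + 5×L_3(2.7) + (-3)×L_4(2.7)
P(2.7) = 19.513657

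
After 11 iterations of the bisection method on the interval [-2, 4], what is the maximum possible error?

Bisection error bound: |error| ≤ (b-a)/2^n
|error| ≤ (4 - (-2))/2^11 = 6/2^11
|error| ≤ 0.0029296875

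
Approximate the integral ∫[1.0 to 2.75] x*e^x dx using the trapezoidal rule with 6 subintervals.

f(x) = x*e^x
a = 1.0, b = 2.75, n = 6
h = (b - a)/n = 0.291667

Trapezoidal rule: (h/2)[f(x₀) + 2f(x₁) + 2f(x₂) + ... + f(xₙ)]

x_0 = 1.0000, f(x_0) = 2.718282, coefficient = 1
x_1 = 1.2917, f(x_1) = 4.700176, coefficient = 2
x_2 = 1.5833, f(x_2) = 7.712679, coefficient = 2
x_3 = 1.8750, f(x_3) = 12.226536, coefficient = 2
x_4 = 2.1667, f(x_4) = 18.913133, coefficient = 2
x_5 = 2.4583, f(x_5) = 28.726411, coefficient = 2
x_6 = 2.7500, f(x_6) = 43.017238, coefficient = 1

I ≈ (0.291667/2) × 190.293391 = 27.751120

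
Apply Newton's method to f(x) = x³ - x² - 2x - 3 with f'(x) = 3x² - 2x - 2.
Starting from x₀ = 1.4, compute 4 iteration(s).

f(x) = x³ - x² - 2x - 3
f'(x) = 3x² - 2x - 2
x₀ = 1.4

Newton-Raphson formula: x_{n+1} = x_n - f(x_n)/f'(x_n)

Iteration 1:
  f(1.400000) = -5.016000
  f'(1.400000) = 1.080000
  x_1 = 1.400000 - (-5.016000)/1.080000 = 6.044444
Iteration 2:
  f(6.044444) = 169.211446
  f'(6.044444) = 95.517037
  x_2 = 6.044444 - 169.211446/95.517037 = 4.272913
Iteration 3:
  f(4.272913) = 48.210312
  f'(4.272913) = 44.227528
  x_3 = 4.272913 - 48.210312/44.227528 = 3.182861
Iteration 4:
  f(3.182861) = 12.747972
  f'(3.182861) = 22.026086
  x_4 = 3.182861 - 12.747972/22.026086 = 2.604094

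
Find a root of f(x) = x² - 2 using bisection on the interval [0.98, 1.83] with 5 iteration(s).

f(x) = x² - 2
Initial interval: [0.98, 1.83]

Iteration 1:
  c_1 = (0.980000 + 1.830000)/2 = 1.405000
  f(c_1) = f(1.405000) = -0.025975
  f(a) × f(c) ≥ 0, new interval: [1.405000, 1.830000]
Iteration 2:
  c_2 = (1.405000 + 1.830000)/2 = 1.617500
  f(c_2) = f(1.617500) = 0.616306
  f(a) × f(c) < 0, new interval: [1.405000, 1.617500]
Iteration 3:
  c_3 = (1.405000 + 1.617500)/2 = 1.511250
  f(c_3) = f(1.511250) = 0.283877
  f(a) × f(c) < 0, new interval: [1.405000, 1.511250]
Iteration 4:
  c_4 = (1.405000 + 1.511250)/2 = 1.458125
  f(c_4) = f(1.458125) = 0.126129
  f(a) × f(c) < 0, new interval: [1.405000, 1.458125]
Iteration 5:
  c_5 = (1.405000 + 1.458125)/2 = 1.431563
  f(c_5) = f(1.431563) = 0.049371
  f(a) × f(c) < 0, new interval: [1.405000, 1.431563]

After 5 iteration(s), the approximation is c_5 = 1.431563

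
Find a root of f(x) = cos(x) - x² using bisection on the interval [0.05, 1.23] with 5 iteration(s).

f(x) = cos(x) - x²
Initial interval: [0.05, 1.23]

Iteration 1:
  c_1 = (0.050000 + 1.230000)/2 = 0.640000
  f(c_1) = f(0.640000) = 0.392496
  f(a) × f(c) ≥ 0, new interval: [0.640000, 1.230000]
Iteration 2:
  c_2 = (0.640000 + 1.230000)/2 = 0.935000
  f(c_2) = f(0.935000) = -0.280407
  f(a) × f(c) < 0, new interval: [0.640000, 0.935000]
Iteration 3:
  c_3 = (0.640000 + 0.935000)/2 = 0.787500
  f(c_3) = f(0.787500) = 0.085463
  f(a) × f(c) ≥ 0, new interval: [0.787500, 0.935000]
Iteration 4:
  c_4 = (0.787500 + 0.935000)/2 = 0.861250
  f(c_4) = f(0.861250) = -0.090262
  f(a) × f(c) < 0, new interval: [0.787500, 0.861250]
Iteration 5:
  c_5 = (0.787500 + 0.861250)/2 = 0.824375
  f(c_5) = f(0.824375) = -0.000578
  f(a) × f(c) < 0, new interval: [0.787500, 0.824375]

After 5 iteration(s), the approximation is c_5 = 0.824375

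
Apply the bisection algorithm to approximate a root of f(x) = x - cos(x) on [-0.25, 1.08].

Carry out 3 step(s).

f(x) = x - cos(x)
Initial interval: [-0.25, 1.08]

Iteration 1:
  c_1 = (-0.250000 + 1.080000)/2 = 0.415000
  f(c_1) = f(0.415000) = -0.500116
  f(a) × f(c) ≥ 0, new interval: [0.415000, 1.080000]
Iteration 2:
  c_2 = (0.415000 + 1.080000)/2 = 0.747500
  f(c_2) = f(0.747500) = 0.014109
  f(a) × f(c) < 0, new interval: [0.415000, 0.747500]
Iteration 3:
  c_3 = (0.415000 + 0.747500)/2 = 0.581250
  f(c_3) = f(0.581250) = -0.254527
  f(a) × f(c) ≥ 0, new interval: [0.581250, 0.747500]

After 3 iteration(s), the approximation is c_3 = 0.581250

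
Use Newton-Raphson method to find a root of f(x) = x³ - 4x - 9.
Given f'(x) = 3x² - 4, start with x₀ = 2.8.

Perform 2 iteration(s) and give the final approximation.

f(x) = x³ - 4x - 9
f'(x) = 3x² - 4
x₀ = 2.8

Newton-Raphson formula: x_{n+1} = x_n - f(x_n)/f'(x_n)

Iteration 1:
  f(2.800000) = 1.752000
  f'(2.800000) = 19.520000
  x_1 = 2.800000 - 1.752000/19.520000 = 2.710246
Iteration 2:
  f(2.710246) = 0.066946
  f'(2.710246) = 18.036299
  x_2 = 2.710246 - 0.066946/18.036299 = 2.706534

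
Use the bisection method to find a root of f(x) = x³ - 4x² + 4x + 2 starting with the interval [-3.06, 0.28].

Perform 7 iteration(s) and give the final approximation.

f(x) = x³ - 4x² + 4x + 2
Initial interval: [-3.06, 0.28]

Iteration 1:
  c_1 = (-3.060000 + 0.280000)/2 = -1.390000
  f(c_1) = f(-1.390000) = -13.974019
  f(a) × f(c) ≥ 0, new interval: [-1.390000, 0.280000]
Iteration 2:
  c_2 = (-1.390000 + 0.280000)/2 = -0.555000
  f(c_2) = f(-0.555000) = -1.623054
  f(a) × f(c) ≥ 0, new interval: [-0.555000, 0.280000]
Iteration 3:
  c_3 = (-0.555000 + 0.280000)/2 = -0.137500
  f(c_3) = f(-0.137500) = 1.371775
  f(a) × f(c) < 0, new interval: [-0.555000, -0.137500]
Iteration 4:
  c_4 = (-0.555000 + (-0.137500))/2 = -0.346250
  f(c_4) = f(-0.346250) = 0.093932
  f(a) × f(c) < 0, new interval: [-0.555000, -0.346250]
Iteration 5:
  c_5 = (-0.555000 + (-0.346250))/2 = -0.450625
  f(c_5) = f(-0.450625) = -0.706257
  f(a) × f(c) ≥ 0, new interval: [-0.450625, -0.346250]
Iteration 6:
  c_6 = (-0.450625 + (-0.346250))/2 = -0.398438
  f(c_6) = f(-0.398438) = -0.292013
  f(a) × f(c) ≥ 0, new interval: [-0.398438, -0.346250]
Iteration 7:
  c_7 = (-0.398438 + (-0.346250))/2 = -0.372344
  f(c_7) = f(-0.372344) = -0.095556
  f(a) × f(c) ≥ 0, new interval: [-0.372344, -0.346250]

After 7 iteration(s), the approximation is c_7 = -0.372344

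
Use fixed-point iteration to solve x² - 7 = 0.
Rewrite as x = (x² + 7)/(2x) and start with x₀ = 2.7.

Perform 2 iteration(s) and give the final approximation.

Equation: x² - 7 = 0
Fixed-point form: x = (x² + 7)/(2x)
x₀ = 2.7

x_1 = g(2.700000) = 2.646296
x_2 = g(2.646296) = 2.645751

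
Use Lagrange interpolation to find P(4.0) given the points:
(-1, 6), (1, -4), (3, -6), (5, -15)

Lagrange interpolation formula:
P(x) = Σ yᵢ × Lᵢ(x)
where Lᵢ(x) = Π_{j≠i} (x - xⱼ)/(xᵢ - xⱼ)

L_0(4.0) = (4.0 - 1)/(-1 - 1) × (4.0 - 3)/(-1 - 3) × (4.0 - 5)/(-1 - 5) = 0.062500
L_1(4.0) = (4.0 - (-1))/(1 - (-1)) × (4.0 - 3)/(1 - 3) × (4.0 - 5)/(1 - 5) = -0.312500
L_2(4.0) = (4.0 - (-1))/(3 - (-1)) × (4.0 - 1)/(3 - 1) × (4.0 - 5)/(3 - 5) = 0.937500
L_3(4.0) = (4.0 - (-1))/(5 - (-1)) × (4.0 - 1)/(5 - 1) × (4.0 - 3)/(5 - 3) = 0.312500

P(4.0) = 6×L_0(4.0) + (-4)×L_1(4.0) + (-6)×L_2(4.0) + (-15)×L_3(4.0)
P(4.0) = -8.687500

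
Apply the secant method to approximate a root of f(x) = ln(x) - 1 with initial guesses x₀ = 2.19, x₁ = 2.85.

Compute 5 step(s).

f(x) = ln(x) - 1
x₀ = 2.19, x₁ = 2.85

Secant formula: x_{n+1} = x_n - f(x_n)(x_n - x_{n-1})/(f(x_n) - f(x_{n-1}))

Iteration 1:
  f(2.190000) = -0.216098
  f(2.850000) = 0.047319
  x_2 = 2.850000 - 0.047319×(2.850000 - 2.190000)/(0.047319 - (-0.216098))
       = 2.731441
Iteration 2:
  f(2.850000) = 0.047319
  f(2.731441) = 0.004829
  x_3 = 2.731441 - 0.004829×(2.731441 - 2.850000)/(0.004829 - 0.047319)
       = 2.717966
Iteration 3:
  f(2.731441) = 0.004829
  f(2.717966) = -0.000116
  x_4 = 2.717966 - (-0.000116)×(2.717966 - 2.731441)/(-0.000116 - 0.004829)
       = 2.718283
Iteration 4:
  f(2.717966) = -0.000116
  f(2.718283) = 0.000000
  x_5 = 2.718283 - 0.000000×(2.718283 - 2.717966)/(0.000000 - (-0.000116))
       = 2.718282
Iteration 5:
  f(2.718283) = 0.000000
  f(2.718282) = 0.000000
  x_6 = 2.718282 - 0.000000×(2.718282 - 2.718283)/(0.000000 - 0.000000)
       = 2.718282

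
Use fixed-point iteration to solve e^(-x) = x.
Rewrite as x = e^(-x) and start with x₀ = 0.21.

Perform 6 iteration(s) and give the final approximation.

Equation: e^(-x) = x
Fixed-point form: x = e^(-x)
x₀ = 0.21

x_1 = g(0.210000) = 0.810584
x_2 = g(0.810584) = 0.444598
x_3 = g(0.444598) = 0.641082
x_4 = g(0.641082) = 0.526722
x_5 = g(0.526722) = 0.590537
x_6 = g(0.590537) = 0.554029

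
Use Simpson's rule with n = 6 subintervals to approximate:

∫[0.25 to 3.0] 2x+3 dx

f(x) = 2x+3
a = 0.25, b = 3.0, n = 6
h = (b - a)/n = 0.458333

Simpson's rule: (h/3)[f(x₀) + 4f(x₁) + 2f(x₂) + ... + f(xₙ)]

x_0 = 0.2500, f(x_0) = 3.500000, coefficient = 1
x_1 = 0.7083, f(x_1) = 4.416667, coefficient = 4
x_2 = 1.1667, f(x_2) = 5.333333, coefficient = 2
x_3 = 1.6250, f(x_3) = 6.250000, coefficient = 4
x_4 = 2.0833, f(x_4) = 7.166667, coefficient = 2
x_5 = 2.5417, f(x_5) = 8.083333, coefficient = 4
x_6 = 3.0000, f(x_6) = 9.000000, coefficient = 1

I ≈ (0.458333/3) × 112.500000 = 17.187500
Exact value: 17.187500
Error: 0.000000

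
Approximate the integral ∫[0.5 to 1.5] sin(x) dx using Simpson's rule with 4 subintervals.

f(x) = sin(x)
a = 0.5, b = 1.5, n = 4
h = (b - a)/n = 0.250000

Simpson's rule: (h/3)[f(x₀) + 4f(x₁) + 2f(x₂) + ... + f(xₙ)]

x_0 = 0.5000, f(x_0) = 0.479426, coefficient = 1
x_1 = 0.7500, f(x_1) = 0.681639, coefficient = 4
x_2 = 1.0000, f(x_2) = 0.841471, coefficient = 2
x_3 = 1.2500, f(x_3) = 0.948985, coefficient = 4
x_4 = 1.5000, f(x_4) = 0.997495, coefficient = 1

I ≈ (0.250000/3) × 9.682356 = 0.806863
Exact value: 0.806845
Error: 0.000018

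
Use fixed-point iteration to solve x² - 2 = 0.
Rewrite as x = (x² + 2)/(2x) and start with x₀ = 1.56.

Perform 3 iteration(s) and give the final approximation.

Equation: x² - 2 = 0
Fixed-point form: x = (x² + 2)/(2x)
x₀ = 1.56

x_1 = g(1.560000) = 1.421026
x_2 = g(1.421026) = 1.414230
x_3 = g(1.414230) = 1.414214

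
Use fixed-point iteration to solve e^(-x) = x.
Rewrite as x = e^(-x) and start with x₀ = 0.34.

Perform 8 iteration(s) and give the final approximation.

Equation: e^(-x) = x
Fixed-point form: x = e^(-x)
x₀ = 0.34

x_1 = g(0.340000) = 0.711770
x_2 = g(0.711770) = 0.490775
x_3 = g(0.490775) = 0.612152
x_4 = g(0.612152) = 0.542183
x_5 = g(0.542183) = 0.581478
x_6 = g(0.581478) = 0.559072
x_7 = g(0.559072) = 0.571740
x_8 = g(0.571740) = 0.564543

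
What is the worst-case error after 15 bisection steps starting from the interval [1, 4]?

Bisection error bound: |error| ≤ (b-a)/2^n
|error| ≤ (4 - 1)/2^15 = 3/2^15
|error| ≤ 0.0000915527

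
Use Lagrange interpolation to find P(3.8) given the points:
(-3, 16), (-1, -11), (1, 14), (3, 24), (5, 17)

Lagrange interpolation formula:
P(x) = Σ yᵢ × Lᵢ(x)
where Lᵢ(x) = Π_{j≠i} (x - xⱼ)/(xᵢ - xⱼ)

L_0(3.8) = (3.8 - (-1))/(-3 - (-1)) × (3.8 - 1)/(-3 - 1) × (3.8 - 3)/(-3 - 3) × (3.8 - 5)/(-3 - 5) = -0.033600
L_1(3.8) = (3.8 - (-3))/(-1 - (-3)) × (3.8 - 1)/(-1 - 1) × (3.8 - 3)/(-1 - 3) × (3.8 - 5)/(-1 - 5) = 0.190400
L_2(3.8) = (3.8 - (-3))/(1 - (-3)) × (3.8 - (-1))/(1 - (-1)) × (3.8 - 3)/(1 - 3) × (3.8 - 5)/(1 - 5) = -0.489600
L_3(3.8) = (3.8 - (-3))/(3 - (-3)) × (3.8 - (-1))/(3 - (-1)) × (3.8 - 1)/(3 - 1) × (3.8 - 5)/(3 - 5) = 1.142400
L_4(3.8) = (3.8 - (-3))/(5 - (-3)) × (3.8 - (-1))/(5 - (-1)) × (3.8 - 1)/(5 - 1) × (3.8 - 3)/(5 - 3) = 0.190400

P(3.8) = 16×L_0(3.8) + (-11)×L_1(3.8) + 14×L_2(3.8) + 24×L_3(3.8) + 17×L_4(3.8)
P(3.8) = 21.168000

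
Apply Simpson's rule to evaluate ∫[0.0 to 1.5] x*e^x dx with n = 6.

f(x) = x*e^x
a = 0.0, b = 1.5, n = 6
h = (b - a)/n = 0.250000

Simpson's rule: (h/3)[f(x₀) + 4f(x₁) + 2f(x₂) + ... + f(xₙ)]

x_0 = 0.0000, f(x_0) = 0.000000, coefficient = 1
x_1 = 0.2500, f(x_1) = 0.321006, coefficient = 4
x_2 = 0.5000, f(x_2) = 0.824361, coefficient = 2
x_3 = 0.7500, f(x_3) = 1.587750, coefficient = 4
x_4 = 1.0000, f(x_4) = 2.718282, coefficient = 2
x_5 = 1.2500, f(x_5) = 4.362929, coefficient = 4
x_6 = 1.5000, f(x_6) = 6.722534, coefficient = 1

I ≈ (0.250000/3) × 38.894559 = 3.241213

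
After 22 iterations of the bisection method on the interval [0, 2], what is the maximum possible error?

Bisection error bound: |error| ≤ (b-a)/2^n
|error| ≤ (2 - 0)/2^22 = 2/2^22
|error| ≤ 0.0000004768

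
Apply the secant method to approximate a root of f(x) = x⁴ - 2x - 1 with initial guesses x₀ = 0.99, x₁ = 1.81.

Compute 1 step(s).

f(x) = x⁴ - 2x - 1
x₀ = 0.99, x₁ = 1.81

Secant formula: x_{n+1} = x_n - f(x_n)(x_n - x_{n-1})/(f(x_n) - f(x_{n-1}))

Iteration 1:
  f(0.990000) = -2.019404
  f(1.810000) = 6.112831
  x_2 = 1.810000 - 6.112831×(1.810000 - 0.990000)/(6.112831 - (-2.019404))
       = 1.193623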